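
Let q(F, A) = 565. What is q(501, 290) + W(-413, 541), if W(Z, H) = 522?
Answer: 1087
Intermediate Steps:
q(501, 290) + W(-413, 541) = 565 + 522 = 1087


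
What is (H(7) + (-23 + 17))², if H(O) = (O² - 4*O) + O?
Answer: 484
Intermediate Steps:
H(O) = O² - 3*O
(H(7) + (-23 + 17))² = (7*(-3 + 7) + (-23 + 17))² = (7*4 - 6)² = (28 - 6)² = 22² = 484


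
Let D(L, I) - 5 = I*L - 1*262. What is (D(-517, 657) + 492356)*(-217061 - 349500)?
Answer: -86360893230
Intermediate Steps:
D(L, I) = -257 + I*L (D(L, I) = 5 + (I*L - 1*262) = 5 + (I*L - 262) = 5 + (-262 + I*L) = -257 + I*L)
(D(-517, 657) + 492356)*(-217061 - 349500) = ((-257 + 657*(-517)) + 492356)*(-217061 - 349500) = ((-257 - 339669) + 492356)*(-566561) = (-339926 + 492356)*(-566561) = 152430*(-566561) = -86360893230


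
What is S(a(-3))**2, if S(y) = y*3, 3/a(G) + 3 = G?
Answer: 9/4 ≈ 2.2500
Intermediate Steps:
a(G) = 3/(-3 + G)
S(y) = 3*y
S(a(-3))**2 = (3*(3/(-3 - 3)))**2 = (3*(3/(-6)))**2 = (3*(3*(-1/6)))**2 = (3*(-1/2))**2 = (-3/2)**2 = 9/4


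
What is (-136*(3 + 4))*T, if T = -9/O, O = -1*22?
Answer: -4284/11 ≈ -389.45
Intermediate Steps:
O = -22
T = 9/22 (T = -9/(-22) = -9*(-1/22) = 9/22 ≈ 0.40909)
(-136*(3 + 4))*T = -136*(3 + 4)*(9/22) = -136*7*(9/22) = -34*28*(9/22) = -952*9/22 = -4284/11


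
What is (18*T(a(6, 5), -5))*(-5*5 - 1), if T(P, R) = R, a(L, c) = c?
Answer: 2340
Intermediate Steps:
(18*T(a(6, 5), -5))*(-5*5 - 1) = (18*(-5))*(-5*5 - 1) = -90*(-25 - 1) = -90*(-26) = 2340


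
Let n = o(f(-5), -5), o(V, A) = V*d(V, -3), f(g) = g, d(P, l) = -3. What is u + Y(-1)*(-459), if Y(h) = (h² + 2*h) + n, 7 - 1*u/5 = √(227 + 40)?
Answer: -6391 - 5*√267 ≈ -6472.7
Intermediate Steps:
u = 35 - 5*√267 (u = 35 - 5*√(227 + 40) = 35 - 5*√267 ≈ -46.701)
o(V, A) = -3*V (o(V, A) = V*(-3) = -3*V)
n = 15 (n = -3*(-5) = 15)
Y(h) = 15 + h² + 2*h (Y(h) = (h² + 2*h) + 15 = 15 + h² + 2*h)
u + Y(-1)*(-459) = (35 - 5*√267) + (15 + (-1)² + 2*(-1))*(-459) = (35 - 5*√267) + (15 + 1 - 2)*(-459) = (35 - 5*√267) + 14*(-459) = (35 - 5*√267) - 6426 = -6391 - 5*√267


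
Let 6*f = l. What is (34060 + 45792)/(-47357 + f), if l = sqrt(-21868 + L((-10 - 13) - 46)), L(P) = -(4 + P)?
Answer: -136135841904/80736697967 - 479112*I*sqrt(21803)/80736697967 ≈ -1.6862 - 0.00087624*I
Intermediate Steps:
L(P) = -4 - P
l = I*sqrt(21803) (l = sqrt(-21868 + (-4 - ((-10 - 13) - 46))) = sqrt(-21868 + (-4 - (-23 - 46))) = sqrt(-21868 + (-4 - 1*(-69))) = sqrt(-21868 + (-4 + 69)) = sqrt(-21868 + 65) = sqrt(-21803) = I*sqrt(21803) ≈ 147.66*I)
f = I*sqrt(21803)/6 (f = (I*sqrt(21803))/6 = I*sqrt(21803)/6 ≈ 24.61*I)
(34060 + 45792)/(-47357 + f) = (34060 + 45792)/(-47357 + I*sqrt(21803)/6) = 79852/(-47357 + I*sqrt(21803)/6)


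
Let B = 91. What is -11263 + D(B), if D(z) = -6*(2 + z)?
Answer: -11821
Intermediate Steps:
D(z) = -12 - 6*z
-11263 + D(B) = -11263 + (-12 - 6*91) = -11263 + (-12 - 546) = -11263 - 558 = -11821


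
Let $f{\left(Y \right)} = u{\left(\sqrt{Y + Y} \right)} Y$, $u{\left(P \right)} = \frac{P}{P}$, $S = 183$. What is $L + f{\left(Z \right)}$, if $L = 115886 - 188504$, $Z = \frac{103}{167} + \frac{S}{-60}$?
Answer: $- \frac{242552247}{3340} \approx -72620.0$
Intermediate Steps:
$u{\left(P \right)} = 1$
$Z = - \frac{8127}{3340}$ ($Z = \frac{103}{167} + \frac{183}{-60} = 103 \cdot \frac{1}{167} + 183 \left(- \frac{1}{60}\right) = \frac{103}{167} - \frac{61}{20} = - \frac{8127}{3340} \approx -2.4332$)
$f{\left(Y \right)} = Y$ ($f{\left(Y \right)} = 1 Y = Y$)
$L = -72618$ ($L = 115886 - 188504 = -72618$)
$L + f{\left(Z \right)} = -72618 - \frac{8127}{3340} = - \frac{242552247}{3340}$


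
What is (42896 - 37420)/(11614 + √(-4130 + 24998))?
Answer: 7949783/16858016 - 1369*√5217/16858016 ≈ 0.46571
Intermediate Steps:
(42896 - 37420)/(11614 + √(-4130 + 24998)) = 5476/(11614 + √20868) = 5476/(11614 + 2*√5217)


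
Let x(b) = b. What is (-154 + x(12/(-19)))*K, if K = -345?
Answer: 1013610/19 ≈ 53348.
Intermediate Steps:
(-154 + x(12/(-19)))*K = (-154 + 12/(-19))*(-345) = (-154 + 12*(-1/19))*(-345) = (-154 - 12/19)*(-345) = -2938/19*(-345) = 1013610/19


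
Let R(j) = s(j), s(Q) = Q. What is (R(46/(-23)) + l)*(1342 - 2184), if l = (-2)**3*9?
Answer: 62308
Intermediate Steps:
R(j) = j
l = -72 (l = -8*9 = -72)
(R(46/(-23)) + l)*(1342 - 2184) = (46/(-23) - 72)*(1342 - 2184) = (46*(-1/23) - 72)*(-842) = (-2 - 72)*(-842) = -74*(-842) = 62308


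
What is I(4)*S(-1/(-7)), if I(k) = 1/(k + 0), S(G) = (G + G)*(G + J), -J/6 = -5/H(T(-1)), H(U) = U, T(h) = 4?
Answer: 107/196 ≈ 0.54592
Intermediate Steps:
J = 15/2 (J = -(-30)/4 = -6*(-5/4) = 15/2 ≈ 7.5000)
S(G) = 2*G*(15/2 + G) (S(G) = (G + G)*(G + 15/2) = (2*G)*(15/2 + G) = 2*G*(15/2 + G))
I(k) = 1/k
I(4)*S(-1/(-7)) = ((-1/(-7))*(15 + 2*(-1/(-7))))/4 = ((-1*(-⅐))*(15 + 2*(-1*(-⅐))))/4 = ((15 + 2*(⅐))/7)/4 = ((15 + 2/7)/7)/4 = ((⅐)*(107/7))/4 = (¼)*(107/49) = 107/196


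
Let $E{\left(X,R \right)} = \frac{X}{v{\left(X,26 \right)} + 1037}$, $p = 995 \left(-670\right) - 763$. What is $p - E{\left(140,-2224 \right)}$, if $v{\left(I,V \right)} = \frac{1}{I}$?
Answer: $- \frac{96895706353}{145181} \approx -6.6741 \cdot 10^{5}$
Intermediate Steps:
$p = -667413$ ($p = -666650 - 763 = -667413$)
$E{\left(X,R \right)} = \frac{X}{1037 + \frac{1}{X}}$ ($E{\left(X,R \right)} = \frac{X}{\frac{1}{X} + 1037} = \frac{X}{1037 + \frac{1}{X}}$)
$p - E{\left(140,-2224 \right)} = -667413 - \frac{140^{2}}{1 + 1037 \cdot 140} = -667413 - \frac{19600}{1 + 145180} = -667413 - \frac{19600}{145181} = - \frac{96895706353}{145181}$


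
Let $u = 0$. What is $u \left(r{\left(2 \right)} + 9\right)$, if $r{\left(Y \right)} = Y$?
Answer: $0$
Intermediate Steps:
$u \left(r{\left(2 \right)} + 9\right) = 0 \left(2 + 9\right) = 0 \cdot 11 = 0$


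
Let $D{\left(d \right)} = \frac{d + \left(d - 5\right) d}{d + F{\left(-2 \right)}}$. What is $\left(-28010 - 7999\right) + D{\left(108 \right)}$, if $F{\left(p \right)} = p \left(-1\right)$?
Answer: $- \frac{1974879}{55} \approx -35907.0$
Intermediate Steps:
$F{\left(p \right)} = - p$
$D{\left(d \right)} = \frac{d + d \left(-5 + d\right)}{2 + d}$ ($D{\left(d \right)} = \frac{d + \left(d - 5\right) d}{d - -2} = \frac{d + \left(-5 + d\right) d}{d + 2} = \frac{d + d \left(-5 + d\right)}{2 + d}$)
$\left(-28010 - 7999\right) + D{\left(108 \right)} = \left(-28010 - 7999\right) + \frac{108 \left(-4 + 108\right)}{2 + 108} = -36009 + 108 \cdot \frac{1}{110} \cdot 104 = -36009 + \frac{5616}{55} = - \frac{1974879}{55}$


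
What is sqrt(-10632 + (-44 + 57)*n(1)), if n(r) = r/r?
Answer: I*sqrt(10619) ≈ 103.05*I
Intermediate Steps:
n(r) = 1
sqrt(-10632 + (-44 + 57)*n(1)) = sqrt(-10632 + (-44 + 57)*1) = sqrt(-10632 + 13*1) = sqrt(-10632 + 13) = sqrt(-10619) = I*sqrt(10619)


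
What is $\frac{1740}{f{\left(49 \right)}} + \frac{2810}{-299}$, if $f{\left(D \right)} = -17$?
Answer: $- \frac{568030}{5083} \approx -111.75$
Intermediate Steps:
$\frac{1740}{f{\left(49 \right)}} + \frac{2810}{-299} = \frac{1740}{-17} + \frac{2810}{-299} = 1740 \left(- \frac{1}{17}\right) + 2810 \left(- \frac{1}{299}\right) = - \frac{1740}{17} - \frac{2810}{299} = - \frac{568030}{5083}$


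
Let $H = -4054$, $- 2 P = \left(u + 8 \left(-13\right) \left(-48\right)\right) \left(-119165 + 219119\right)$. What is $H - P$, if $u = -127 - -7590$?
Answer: $622459481$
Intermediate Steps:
$u = 7463$ ($u = -127 + 7590 = 7463$)
$P = -622463535$ ($P = - \frac{\left(7463 + 8 \left(-13\right) \left(-48\right)\right) \left(-119165 + 219119\right)}{2} = - \frac{\left(7463 - -4992\right) 99954}{2} = - \frac{\left(7463 + 4992\right) 99954}{2} = - \frac{12455 \cdot 99954}{2} = \left(- \frac{1}{2}\right) 1244927070 = -622463535$)
$H - P = -4054 - -622463535 = -4054 + 622463535 = 622459481$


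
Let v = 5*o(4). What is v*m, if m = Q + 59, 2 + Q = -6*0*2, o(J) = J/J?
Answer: 285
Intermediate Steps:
o(J) = 1
Q = -2 (Q = -2 - 6*0*2 = -2 + 0*2 = -2 + 0 = -2)
v = 5 (v = 5*1 = 5)
m = 57 (m = -2 + 59 = 57)
v*m = 5*57 = 285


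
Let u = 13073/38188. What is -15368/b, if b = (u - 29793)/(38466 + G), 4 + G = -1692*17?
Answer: 5691496138432/1137722011 ≈ 5002.5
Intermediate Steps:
u = 13073/38188 (u = 13073*(1/38188) = 13073/38188 ≈ 0.34233)
G = -28768 (G = -4 - 1692*17 = -4 - 28764 = -28768)
b = -1137722011/370347224 (b = (13073/38188 - 29793)/(38466 - 28768) = -1137722011/38188/9698 = -1137722011/38188*1/9698 = -1137722011/370347224 ≈ -3.0720)
-15368/b = -15368/(-1137722011/370347224) = -15368*(-370347224/1137722011) = 5691496138432/1137722011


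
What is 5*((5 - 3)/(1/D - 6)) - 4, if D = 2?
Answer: -64/11 ≈ -5.8182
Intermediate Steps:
5*((5 - 3)/(1/D - 6)) - 4 = 5*((5 - 3)/(1/2 - 6)) - 4 = 5*(2/(½ - 6)) - 4 = 5*(2/(-11/2)) - 4 = 5*(2*(-2/11)) - 4 = 5*(-4/11) - 4 = -20/11 - 4 = -64/11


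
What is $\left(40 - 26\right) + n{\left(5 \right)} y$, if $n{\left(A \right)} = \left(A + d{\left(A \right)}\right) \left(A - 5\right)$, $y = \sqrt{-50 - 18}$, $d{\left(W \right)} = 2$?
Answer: $14$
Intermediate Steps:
$y = 2 i \sqrt{17}$ ($y = \sqrt{-68} = 2 i \sqrt{17} \approx 8.2462 i$)
$n{\left(A \right)} = \left(-5 + A\right) \left(2 + A\right)$ ($n{\left(A \right)} = \left(A + 2\right) \left(A - 5\right) = \left(2 + A\right) \left(-5 + A\right) = \left(-5 + A\right) \left(2 + A\right)$)
$\left(40 - 26\right) + n{\left(5 \right)} y = \left(40 - 26\right) + \left(-10 + 5^{2} - 15\right) 2 i \sqrt{17} = \left(40 - 26\right) + \left(-10 + 25 - 15\right) 2 i \sqrt{17} = 14 + 0 \cdot 2 i \sqrt{17} = 14 + 0 = 14$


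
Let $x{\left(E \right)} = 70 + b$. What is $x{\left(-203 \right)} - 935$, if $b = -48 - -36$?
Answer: $-877$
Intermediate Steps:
$b = -12$ ($b = -48 + 36 = -12$)
$x{\left(E \right)} = 58$ ($x{\left(E \right)} = 70 - 12 = 58$)
$x{\left(-203 \right)} - 935 = 58 - 935 = -877$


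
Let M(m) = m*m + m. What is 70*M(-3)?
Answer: 420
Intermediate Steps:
M(m) = m + m² (M(m) = m² + m = m + m²)
70*M(-3) = 70*(-3*(1 - 3)) = 70*(-3*(-2)) = 70*6 = 420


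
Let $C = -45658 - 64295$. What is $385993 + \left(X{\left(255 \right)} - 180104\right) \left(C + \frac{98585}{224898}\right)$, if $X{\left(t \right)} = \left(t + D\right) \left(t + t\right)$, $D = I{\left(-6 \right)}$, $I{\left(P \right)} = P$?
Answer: $\frac{656747853904270}{112449} \approx 5.8404 \cdot 10^{9}$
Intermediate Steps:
$D = -6$
$X{\left(t \right)} = 2 t \left(-6 + t\right)$ ($X{\left(t \right)} = \left(t - 6\right) \left(t + t\right) = \left(-6 + t\right) 2 t = 2 t \left(-6 + t\right)$)
$C = -109953$ ($C = -45658 - 64295 = -109953$)
$385993 + \left(X{\left(255 \right)} - 180104\right) \left(C + \frac{98585}{224898}\right) = 385993 + \left(2 \cdot 255 \left(-6 + 255\right) - 180104\right) \left(-109953 + \frac{98585}{224898}\right) = 385993 + \left(2 \cdot 255 \cdot 249 - 180104\right) \left(-109953 + 98585 \cdot \frac{1}{224898}\right) = 385993 + \left(126990 - 180104\right) \left(-109953 + \frac{98585}{224898}\right) = 385993 - - \frac{656704449377413}{112449} = 385993 + \frac{656704449377413}{112449} = \frac{656747853904270}{112449}$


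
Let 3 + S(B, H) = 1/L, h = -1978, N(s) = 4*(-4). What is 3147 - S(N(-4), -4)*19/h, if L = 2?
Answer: 12449437/3956 ≈ 3147.0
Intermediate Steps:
N(s) = -16
S(B, H) = -5/2 (S(B, H) = -3 + 1/2 = -5/2)
3147 - S(N(-4), -4)*19/h = 3147 - (-5/2*19)/(-1978) = 3147 - (-95)*(-1)/(2*1978) = 3147 - 1*95/3956 = 3147 - 95/3956 = 12449437/3956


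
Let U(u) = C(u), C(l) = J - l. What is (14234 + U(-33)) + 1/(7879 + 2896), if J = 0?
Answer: 153726926/10775 ≈ 14267.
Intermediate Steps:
C(l) = -l (C(l) = 0 - l = -l)
U(u) = -u
(14234 + U(-33)) + 1/(7879 + 2896) = (14234 - 1*(-33)) + 1/(7879 + 2896) = (14234 + 33) + 1/10775 = 14267 + 1/10775 = 153726926/10775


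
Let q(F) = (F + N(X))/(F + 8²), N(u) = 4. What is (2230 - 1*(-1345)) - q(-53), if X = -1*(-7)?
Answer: 39374/11 ≈ 3579.5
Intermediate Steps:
X = 7
q(F) = (4 + F)/(64 + F) (q(F) = (F + 4)/(F + 8²) = (4 + F)/(F + 64) = (4 + F)/(64 + F))
(2230 - 1*(-1345)) - q(-53) = (2230 - 1*(-1345)) - (4 - 53)/(64 - 53) = (2230 + 1345) - (-49)/11 = 3575 - (-49)/11 = 3575 - 1*(-49/11) = 3575 + 49/11 = 39374/11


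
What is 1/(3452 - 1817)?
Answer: 1/1635 ≈ 0.00061162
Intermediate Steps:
1/(3452 - 1817) = 1/1635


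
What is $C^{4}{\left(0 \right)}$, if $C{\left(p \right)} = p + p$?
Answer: $0$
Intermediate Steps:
$C{\left(p \right)} = 2 p$
$C^{4}{\left(0 \right)} = \left(2 \cdot 0\right)^{4} = 0^{4} = 0$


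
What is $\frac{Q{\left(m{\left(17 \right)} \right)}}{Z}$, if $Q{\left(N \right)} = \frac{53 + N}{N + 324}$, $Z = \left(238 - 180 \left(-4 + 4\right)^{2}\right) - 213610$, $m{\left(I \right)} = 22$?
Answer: $- \frac{25}{24608904} \approx -1.0159 \cdot 10^{-6}$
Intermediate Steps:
$Z = -213372$ ($Z = \left(238 - 180 \cdot 0^{2}\right) - 213610 = \left(238 - 0\right) - 213610 = \left(238 + 0\right) - 213610 = 238 - 213610 = -213372$)
$Q{\left(N \right)} = \frac{53 + N}{324 + N}$
$\frac{Q{\left(m{\left(17 \right)} \right)}}{Z} = \frac{\frac{1}{324 + 22} \left(53 + 22\right)}{-213372} = \frac{1}{346} \cdot 75 \left(- \frac{1}{213372}\right) = \frac{75}{346} \left(- \frac{1}{213372}\right) = - \frac{25}{24608904}$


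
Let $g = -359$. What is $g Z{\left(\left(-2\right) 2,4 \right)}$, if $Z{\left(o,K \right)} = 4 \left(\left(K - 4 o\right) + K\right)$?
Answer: $-34464$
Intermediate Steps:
$Z{\left(o,K \right)} = - 16 o + 8 K$ ($Z{\left(o,K \right)} = 4 \left(- 4 o + 2 K\right) = - 16 o + 8 K$)
$g Z{\left(\left(-2\right) 2,4 \right)} = - 359 \left(- 16 \left(\left(-2\right) 2\right) + 8 \cdot 4\right) = - 359 \left(\left(-16\right) \left(-4\right) + 32\right) = - 359 \left(64 + 32\right) = \left(-359\right) 96 = -34464$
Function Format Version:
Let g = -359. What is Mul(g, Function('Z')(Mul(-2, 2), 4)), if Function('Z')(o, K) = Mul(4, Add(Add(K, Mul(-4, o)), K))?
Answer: -34464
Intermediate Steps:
Function('Z')(o, K) = Add(Mul(-16, o), Mul(8, K)) (Function('Z')(o, K) = Mul(4, Add(Mul(-4, o), Mul(2, K))) = Add(Mul(-16, o), Mul(8, K)))
Mul(g, Function('Z')(Mul(-2, 2), 4)) = Mul(-359, Add(Mul(-16, Mul(-2, 2)), Mul(8, 4))) = Mul(-359, Add(Mul(-16, -4), 32)) = Mul(-359, Add(64, 32)) = Mul(-359, 96) = -34464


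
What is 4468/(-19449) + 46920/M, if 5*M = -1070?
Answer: -456751616/2081043 ≈ -219.48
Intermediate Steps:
M = -214 (M = (⅕)*(-1070) = -214)
4468/(-19449) + 46920/M = 4468/(-19449) + 46920/(-214) = 4468*(-1/19449) + 46920*(-1/214) = -4468/19449 - 23460/107 = -456751616/2081043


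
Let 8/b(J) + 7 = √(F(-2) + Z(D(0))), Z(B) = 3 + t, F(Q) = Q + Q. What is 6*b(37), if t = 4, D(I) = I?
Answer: -168/23 - 24*√3/23 ≈ -9.1117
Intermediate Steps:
F(Q) = 2*Q
Z(B) = 7 (Z(B) = 3 + 4 = 7)
b(J) = 8/(-7 + √3) (b(J) = 8/(-7 + √(2*(-2) + 7)) = 8/(-7 + √(-4 + 7)) = 8/(-7 + √3))
6*b(37) = 6*(-28/23 - 4*√3/23) = -168/23 - 24*√3/23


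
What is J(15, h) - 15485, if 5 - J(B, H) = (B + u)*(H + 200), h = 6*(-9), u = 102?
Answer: -32562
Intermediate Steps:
h = -54
J(B, H) = 5 - (102 + B)*(200 + H) (J(B, H) = 5 - (B + 102)*(H + 200) = 5 - (102 + B)*(200 + H))
J(15, h) - 15485 = (-20395 - 200*15 - 102*(-54) - 1*15*(-54)) - 15485 = (-20395 - 3000 + 5508 + 810) - 15485 = -17077 - 15485 = -32562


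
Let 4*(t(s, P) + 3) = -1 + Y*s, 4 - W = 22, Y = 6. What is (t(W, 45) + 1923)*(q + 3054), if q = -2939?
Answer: 870665/4 ≈ 2.1767e+5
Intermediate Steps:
W = -18 (W = 4 - 1*22 = 4 - 22 = -18)
t(s, P) = -13/4 + 3*s/2 (t(s, P) = -3 + (-1 + 6*s)/4 = -3 + (-¼ + 3*s/2) = -13/4 + 3*s/2)
(t(W, 45) + 1923)*(q + 3054) = ((-13/4 + (3/2)*(-18)) + 1923)*(-2939 + 3054) = ((-13/4 - 27) + 1923)*115 = (-121/4 + 1923)*115 = (7571/4)*115 = 870665/4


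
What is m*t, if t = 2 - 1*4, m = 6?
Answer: -12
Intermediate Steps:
t = -2 (t = 2 - 4 = -2)
m*t = 6*(-2) = -12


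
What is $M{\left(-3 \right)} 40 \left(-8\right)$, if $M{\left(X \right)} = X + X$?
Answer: $1920$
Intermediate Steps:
$M{\left(X \right)} = 2 X$
$M{\left(-3 \right)} 40 \left(-8\right) = 2 \left(-3\right) 40 \left(-8\right) = \left(-6\right) 40 \left(-8\right) = \left(-240\right) \left(-8\right) = 1920$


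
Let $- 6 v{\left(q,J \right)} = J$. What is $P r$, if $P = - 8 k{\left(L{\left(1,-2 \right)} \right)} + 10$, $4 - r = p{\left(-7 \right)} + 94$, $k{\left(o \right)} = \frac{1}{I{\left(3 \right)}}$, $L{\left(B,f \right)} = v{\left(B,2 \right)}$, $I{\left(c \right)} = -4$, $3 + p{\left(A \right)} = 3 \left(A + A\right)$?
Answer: $-540$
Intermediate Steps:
$v{\left(q,J \right)} = - \frac{J}{6}$
$p{\left(A \right)} = -3 + 6 A$ ($p{\left(A \right)} = -3 + 3 \left(A + A\right) = -3 + 3 \cdot 2 A = -3 + 6 A$)
$L{\left(B,f \right)} = - \frac{1}{3}$ ($L{\left(B,f \right)} = \left(- \frac{1}{6}\right) 2 = - \frac{1}{3}$)
$k{\left(o \right)} = - \frac{1}{4}$ ($k{\left(o \right)} = \frac{1}{-4} = - \frac{1}{4}$)
$r = -45$ ($r = 4 - \left(\left(-3 + 6 \left(-7\right)\right) + 94\right) = 4 - \left(\left(-3 - 42\right) + 94\right) = 4 - \left(-45 + 94\right) = 4 - 49 = -45$)
$P = 12$ ($P = \left(-8\right) \left(- \frac{1}{4}\right) + 10 = 2 + 10 = 12$)
$P r = 12 \left(-45\right) = -540$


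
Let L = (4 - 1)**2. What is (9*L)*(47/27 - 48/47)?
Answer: 2739/47 ≈ 58.277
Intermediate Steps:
L = 9 (L = 3**2 = 9)
(9*L)*(47/27 - 48/47) = (9*9)*(47/27 - 48/47) = 81*(47*(1/27) - 48*1/47) = 81*(47/27 - 48/47) = 81*(913/1269) = 2739/47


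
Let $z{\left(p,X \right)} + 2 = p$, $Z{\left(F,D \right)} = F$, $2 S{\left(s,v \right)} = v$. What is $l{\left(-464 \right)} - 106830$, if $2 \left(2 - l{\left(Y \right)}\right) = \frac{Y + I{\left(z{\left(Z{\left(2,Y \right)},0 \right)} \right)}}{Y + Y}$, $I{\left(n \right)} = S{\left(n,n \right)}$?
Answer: $- \frac{427313}{4} \approx -1.0683 \cdot 10^{5}$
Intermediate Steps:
$S{\left(s,v \right)} = \frac{v}{2}$
$z{\left(p,X \right)} = -2 + p$
$I{\left(n \right)} = \frac{n}{2}$
$l{\left(Y \right)} = \frac{7}{4}$ ($l{\left(Y \right)} = 2 - \frac{\left(Y + \frac{-2 + 2}{2}\right) \frac{1}{Y + Y}}{2} = 2 - \frac{\left(Y + \frac{1}{2} \cdot 0\right) \frac{1}{2 Y}}{2} = 2 - \frac{\left(Y + 0\right) \frac{1}{2 Y}}{2} = 2 - \frac{Y \frac{1}{2 Y}}{2} = 2 - \frac{1}{4} = \frac{7}{4}$)
$l{\left(-464 \right)} - 106830 = \frac{7}{4} - 106830 = - \frac{427313}{4}$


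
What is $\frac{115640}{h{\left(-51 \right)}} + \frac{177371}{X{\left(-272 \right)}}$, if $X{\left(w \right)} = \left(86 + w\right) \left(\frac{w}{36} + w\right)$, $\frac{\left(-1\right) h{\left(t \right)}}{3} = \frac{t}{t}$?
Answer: $- \frac{18037318541}{467976} \approx -38543.0$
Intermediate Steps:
$h{\left(t \right)} = -3$ ($h{\left(t \right)} = - 3 \frac{t}{t} = \left(-3\right) 1 = -3$)
$X{\left(w \right)} = \frac{37 w \left(86 + w\right)}{36}$ ($X{\left(w \right)} = \left(86 + w\right) \left(w \frac{1}{36} + w\right) = \left(86 + w\right) \left(\frac{w}{36} + w\right) = \left(86 + w\right) \frac{37 w}{36} = \frac{37 w \left(86 + w\right)}{36}$)
$\frac{115640}{h{\left(-51 \right)}} + \frac{177371}{X{\left(-272 \right)}} = \frac{115640}{-3} + \frac{177371}{\frac{37}{36} \left(-272\right) \left(86 - 272\right)} = 115640 \left(- \frac{1}{3}\right) + \frac{177371}{\frac{37}{36} \left(-272\right) \left(-186\right)} = - \frac{115640}{3} + \frac{177371}{\frac{155992}{3}} = - \frac{115640}{3} + 177371 \cdot \frac{3}{155992} = - \frac{115640}{3} + \frac{532113}{155992} = - \frac{18037318541}{467976}$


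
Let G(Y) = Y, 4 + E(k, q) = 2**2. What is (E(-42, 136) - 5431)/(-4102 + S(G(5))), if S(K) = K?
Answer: 5431/4097 ≈ 1.3256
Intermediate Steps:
E(k, q) = 0 (E(k, q) = -4 + 2**2 = -4 + 4 = 0)
(E(-42, 136) - 5431)/(-4102 + S(G(5))) = (0 - 5431)/(-4102 + 5) = -5431/(-4097) = -5431*(-1/4097) = 5431/4097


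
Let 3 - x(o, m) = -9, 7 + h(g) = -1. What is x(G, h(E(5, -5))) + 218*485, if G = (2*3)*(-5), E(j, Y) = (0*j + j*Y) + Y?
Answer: 105742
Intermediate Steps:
E(j, Y) = Y + Y*j (E(j, Y) = (0 + Y*j) + Y = Y*j + Y = Y + Y*j)
G = -30 (G = 6*(-5) = -30)
h(g) = -8 (h(g) = -7 - 1 = -8)
x(o, m) = 12 (x(o, m) = 3 - 1*(-9) = 3 + 9 = 12)
x(G, h(E(5, -5))) + 218*485 = 12 + 218*485 = 12 + 105730 = 105742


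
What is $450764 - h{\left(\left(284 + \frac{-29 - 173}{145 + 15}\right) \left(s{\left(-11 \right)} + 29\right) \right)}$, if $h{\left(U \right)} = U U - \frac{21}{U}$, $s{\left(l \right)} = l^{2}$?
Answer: $- \frac{13015590362094671}{7238080} \approx -1.7982 \cdot 10^{9}$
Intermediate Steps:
$h{\left(U \right)} = U^{2} - \frac{21}{U}$
$450764 - h{\left(\left(284 + \frac{-29 - 173}{145 + 15}\right) \left(s{\left(-11 \right)} + 29\right) \right)} = 450764 - \frac{-21 + \left(\left(284 + \frac{-29 - 173}{145 + 15}\right) \left(\left(-11\right)^{2} + 29\right)\right)^{3}}{\left(284 + \frac{-29 - 173}{145 + 15}\right) \left(\left(-11\right)^{2} + 29\right)} = 450764 - \frac{-21 + \left(\left(284 - \frac{202}{160}\right) \left(121 + 29\right)\right)^{3}}{\left(284 - \frac{202}{160}\right) \left(121 + 29\right)} = 450764 - \frac{-21 + \left(\left(284 - \frac{101}{80}\right) 150\right)^{3}}{\left(284 - \frac{101}{80}\right) 150} = 450764 - \frac{-21 + \left(\frac{22619}{80} \cdot 150\right)^{3}}{\frac{22619}{80} \cdot 150} = 450764 - \frac{-21 + \left(\frac{339285}{8}\right)^{3}}{\frac{339285}{8}} = 450764 - \frac{8 \left(-21 + \frac{39056559083974125}{512}\right)}{339285} = 450764 - \frac{8}{339285} \cdot \frac{39056559083963373}{512} = 450764 - \frac{13018853027987791}{7238080} = - \frac{13015590362094671}{7238080}$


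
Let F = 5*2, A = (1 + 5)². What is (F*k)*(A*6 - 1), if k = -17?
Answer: -36550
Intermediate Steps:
A = 36 (A = 6² = 36)
F = 10
(F*k)*(A*6 - 1) = (10*(-17))*(36*6 - 1) = -170*(216 - 1) = -170*215 = -36550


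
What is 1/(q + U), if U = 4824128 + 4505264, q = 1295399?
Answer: 1/10624791 ≈ 9.4120e-8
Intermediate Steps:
U = 9329392
1/(q + U) = 1/(1295399 + 9329392) = 1/10624791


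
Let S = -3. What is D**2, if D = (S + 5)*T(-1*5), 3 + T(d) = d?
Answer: 256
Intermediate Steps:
T(d) = -3 + d
D = -16 (D = (-3 + 5)*(-3 - 1*5) = 2*(-3 - 5) = 2*(-8) = -16)
D**2 = (-16)**2 = 256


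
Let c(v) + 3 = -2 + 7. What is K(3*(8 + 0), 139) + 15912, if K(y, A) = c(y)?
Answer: 15914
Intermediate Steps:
c(v) = 2 (c(v) = -3 + (-2 + 7) = -3 + 5 = 2)
K(y, A) = 2
K(3*(8 + 0), 139) + 15912 = 2 + 15912 = 15914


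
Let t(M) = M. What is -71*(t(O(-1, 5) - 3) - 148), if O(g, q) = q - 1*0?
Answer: 10366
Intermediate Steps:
O(g, q) = q (O(g, q) = q + 0 = q)
-71*(t(O(-1, 5) - 3) - 148) = -71*((5 - 3) - 148) = -71*(2 - 148) = -71*(-146) = 10366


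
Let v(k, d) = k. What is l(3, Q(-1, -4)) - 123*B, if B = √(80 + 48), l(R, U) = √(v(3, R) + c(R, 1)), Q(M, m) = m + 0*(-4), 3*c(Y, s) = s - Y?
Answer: -984*√2 + √21/3 ≈ -1390.1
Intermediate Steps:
c(Y, s) = -Y/3 + s/3 (c(Y, s) = (s - Y)/3 = -Y/3 + s/3)
Q(M, m) = m (Q(M, m) = m + 0 = m)
l(R, U) = √(10/3 - R/3) (l(R, U) = √(3 + (-R/3 + (⅓)*1)) = √(3 + (-R/3 + ⅓)) = √(3 + (⅓ - R/3)) = √(10/3 - R/3))
B = 8*√2 (B = √128 = 8*√2 ≈ 11.314)
l(3, Q(-1, -4)) - 123*B = √(30 - 3*3)/3 - 984*√2 = √(30 - 9)/3 - 984*√2 = √21/3 - 984*√2 = -984*√2 + √21/3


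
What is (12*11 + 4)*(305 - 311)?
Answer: -816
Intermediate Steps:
(12*11 + 4)*(305 - 311) = (132 + 4)*(-6) = 136*(-6) = -816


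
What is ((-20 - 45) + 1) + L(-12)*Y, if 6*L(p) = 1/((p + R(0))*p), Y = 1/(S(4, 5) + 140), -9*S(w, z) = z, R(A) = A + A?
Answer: -7710719/120480 ≈ -64.000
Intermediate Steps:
R(A) = 2*A
S(w, z) = -z/9
Y = 9/1255 (Y = 1/(-⅑*5 + 140) = 1/(-5/9 + 140) = 1/(1255/9) = 9/1255 ≈ 0.0071713)
L(p) = 1/(6*p²) (L(p) = (1/((p + 2*0)*p))/6 = (1/((p + 0)*p))/6 = (1/(p*p))/6 = 1/(6*p²))
((-20 - 45) + 1) + L(-12)*Y = ((-20 - 45) + 1) + ((⅙)/(-12)²)*(9/1255) = (-65 + 1) + ((⅙)*(1/144))*(9/1255) = -64 + (1/864)*(9/1255) = -64 + 1/120480 = -7710719/120480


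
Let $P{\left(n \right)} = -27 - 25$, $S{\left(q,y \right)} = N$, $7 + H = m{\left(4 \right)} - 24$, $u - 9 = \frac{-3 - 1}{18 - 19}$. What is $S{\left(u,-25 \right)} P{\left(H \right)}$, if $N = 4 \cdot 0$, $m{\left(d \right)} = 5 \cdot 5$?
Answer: $0$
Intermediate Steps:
$m{\left(d \right)} = 25$
$u = 13$ ($u = 9 + \frac{-3 - 1}{18 - 19} = 9 - \frac{4}{-1} = 9 - -4 = 9 + 4 = 13$)
$H = -6$ ($H = -7 + \left(25 - 24\right) = -7 + 1 = -6$)
$N = 0$
$S{\left(q,y \right)} = 0$
$P{\left(n \right)} = -52$
$S{\left(u,-25 \right)} P{\left(H \right)} = 0 \left(-52\right) = 0$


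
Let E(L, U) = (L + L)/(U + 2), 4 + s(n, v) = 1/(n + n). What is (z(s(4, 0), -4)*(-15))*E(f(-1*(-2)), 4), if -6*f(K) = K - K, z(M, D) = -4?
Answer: 0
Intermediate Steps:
s(n, v) = -4 + 1/(2*n) (s(n, v) = -4 + 1/(n + n) = -4 + 1/(2*n))
f(K) = 0 (f(K) = -(K - K)/6 = -⅙*0 = 0)
E(L, U) = 2*L/(2 + U) (E(L, U) = (2*L)/(2 + U) = 2*L/(2 + U))
(z(s(4, 0), -4)*(-15))*E(f(-1*(-2)), 4) = (-4*(-15))*(2*0/(2 + 4)) = 60*(2*0/6) = 60*(2*0*(⅙)) = 60*0 = 0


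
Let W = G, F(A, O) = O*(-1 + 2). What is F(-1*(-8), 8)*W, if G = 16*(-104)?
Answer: -13312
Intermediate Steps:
F(A, O) = O (F(A, O) = O*1 = O)
G = -1664
W = -1664
F(-1*(-8), 8)*W = 8*(-1664) = -13312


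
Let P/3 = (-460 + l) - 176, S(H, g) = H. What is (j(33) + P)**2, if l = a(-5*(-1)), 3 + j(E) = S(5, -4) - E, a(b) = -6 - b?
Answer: 3888784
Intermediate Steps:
j(E) = 2 - E (j(E) = -3 + (5 - E) = 2 - E)
l = -11 (l = -6 - (-5)*(-1) = -6 - 1*5 = -6 - 5 = -11)
P = -1941 (P = 3*((-460 - 11) - 176) = 3*(-471 - 176) = 3*(-647) = -1941)
(j(33) + P)**2 = ((2 - 1*33) - 1941)**2 = ((2 - 33) - 1941)**2 = (-31 - 1941)**2 = (-1972)**2 = 3888784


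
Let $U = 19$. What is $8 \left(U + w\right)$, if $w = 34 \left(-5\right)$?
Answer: $-1208$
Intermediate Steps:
$w = -170$
$8 \left(U + w\right) = 8 \left(19 - 170\right) = 8 \left(-151\right) = -1208$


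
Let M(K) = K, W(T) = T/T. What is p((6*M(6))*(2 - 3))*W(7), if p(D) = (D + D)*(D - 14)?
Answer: 3600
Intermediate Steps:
W(T) = 1
p(D) = 2*D*(-14 + D) (p(D) = (2*D)*(-14 + D) = 2*D*(-14 + D))
p((6*M(6))*(2 - 3))*W(7) = (2*((6*6)*(2 - 3))*(-14 + (6*6)*(2 - 3)))*1 = (2*(36*(-1))*(-14 + 36*(-1)))*1 = (2*(-36)*(-14 - 36))*1 = (2*(-36)*(-50))*1 = 3600*1 = 3600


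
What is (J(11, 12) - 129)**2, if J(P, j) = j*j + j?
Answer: 729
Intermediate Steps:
J(P, j) = j + j**2 (J(P, j) = j**2 + j = j + j**2)
(J(11, 12) - 129)**2 = (12*(1 + 12) - 129)**2 = (12*13 - 129)**2 = (156 - 129)**2 = 27**2 = 729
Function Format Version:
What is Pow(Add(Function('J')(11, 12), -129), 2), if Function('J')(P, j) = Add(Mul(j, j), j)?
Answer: 729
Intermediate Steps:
Function('J')(P, j) = Add(j, Pow(j, 2)) (Function('J')(P, j) = Add(Pow(j, 2), j) = Add(j, Pow(j, 2)))
Pow(Add(Function('J')(11, 12), -129), 2) = Pow(Add(Mul(12, Add(1, 12)), -129), 2) = Pow(Add(Mul(12, 13), -129), 2) = Pow(Add(156, -129), 2) = Pow(27, 2) = 729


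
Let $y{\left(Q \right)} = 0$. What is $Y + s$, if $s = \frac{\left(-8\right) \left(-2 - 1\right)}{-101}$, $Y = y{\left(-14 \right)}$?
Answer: $- \frac{24}{101} \approx -0.23762$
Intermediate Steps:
$Y = 0$
$s = - \frac{24}{101}$ ($s = \left(-8\right) \left(-3\right) \left(- \frac{1}{101}\right) = 24 \left(- \frac{1}{101}\right) = - \frac{24}{101} \approx -0.23762$)
$Y + s = 0 - \frac{24}{101} = - \frac{24}{101}$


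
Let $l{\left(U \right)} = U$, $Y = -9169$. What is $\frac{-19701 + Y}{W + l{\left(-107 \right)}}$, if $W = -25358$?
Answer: $\frac{5774}{5093} \approx 1.1337$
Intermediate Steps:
$\frac{-19701 + Y}{W + l{\left(-107 \right)}} = \frac{-19701 - 9169}{-25358 - 107} = - \frac{28870}{-25465} = \left(-28870\right) \left(- \frac{1}{25465}\right) = \frac{5774}{5093}$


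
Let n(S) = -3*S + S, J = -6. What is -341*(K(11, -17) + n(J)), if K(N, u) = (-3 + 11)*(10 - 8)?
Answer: -9548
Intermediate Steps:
K(N, u) = 16 (K(N, u) = 8*2 = 16)
n(S) = -2*S
-341*(K(11, -17) + n(J)) = -341*(16 - 2*(-6)) = -341*(16 + 12) = -341*28 = -9548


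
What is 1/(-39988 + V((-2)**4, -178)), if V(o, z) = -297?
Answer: -1/40285 ≈ -2.4823e-5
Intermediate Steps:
1/(-39988 + V((-2)**4, -178)) = 1/(-39988 - 297) = 1/(-40285) = -1/40285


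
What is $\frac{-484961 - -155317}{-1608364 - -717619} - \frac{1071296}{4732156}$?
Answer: $\frac{151418819236}{1053786074055} \approx 0.14369$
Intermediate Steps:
$\frac{-484961 - -155317}{-1608364 - -717619} - \frac{1071296}{4732156} = \frac{-484961 + 155317}{-1608364 + 717619} - \frac{267824}{1183039} = - \frac{329644}{-890745} - \frac{267824}{1183039} = \left(-329644\right) \left(- \frac{1}{890745}\right) - \frac{267824}{1183039} = \frac{329644}{890745} - \frac{267824}{1183039} = \frac{151418819236}{1053786074055}$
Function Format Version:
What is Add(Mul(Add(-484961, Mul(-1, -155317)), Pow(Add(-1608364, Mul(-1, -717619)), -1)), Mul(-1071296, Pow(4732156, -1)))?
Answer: Rational(151418819236, 1053786074055) ≈ 0.14369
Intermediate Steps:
Add(Mul(Add(-484961, Mul(-1, -155317)), Pow(Add(-1608364, Mul(-1, -717619)), -1)), Mul(-1071296, Pow(4732156, -1))) = Add(Mul(Add(-484961, 155317), Pow(Add(-1608364, 717619), -1)), Mul(-1071296, Rational(1, 4732156))) = Add(Mul(-329644, Pow(-890745, -1)), Rational(-267824, 1183039)) = Add(Mul(-329644, Rational(-1, 890745)), Rational(-267824, 1183039)) = Add(Rational(329644, 890745), Rational(-267824, 1183039)) = Rational(151418819236, 1053786074055)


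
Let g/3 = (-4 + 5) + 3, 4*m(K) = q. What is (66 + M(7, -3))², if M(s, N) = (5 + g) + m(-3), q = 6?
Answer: 28561/4 ≈ 7140.3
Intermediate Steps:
m(K) = 3/2 (m(K) = (¼)*6 = 3/2)
g = 12 (g = 3*((-4 + 5) + 3) = 3*(1 + 3) = 3*4 = 12)
M(s, N) = 37/2 (M(s, N) = (5 + 12) + 3/2 = 17 + 3/2 = 37/2)
(66 + M(7, -3))² = (66 + 37/2)² = (169/2)² = 28561/4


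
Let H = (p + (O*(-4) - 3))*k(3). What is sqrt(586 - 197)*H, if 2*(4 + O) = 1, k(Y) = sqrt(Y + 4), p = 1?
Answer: 12*sqrt(2723) ≈ 626.19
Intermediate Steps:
k(Y) = sqrt(4 + Y)
O = -7/2 (O = -4 + (1/2)*1 = -4 + 1/2 = -7/2 ≈ -3.5000)
H = 12*sqrt(7) (H = (1 + (-7/2*(-4) - 3))*sqrt(4 + 3) = (1 + (14 - 3))*sqrt(7) = (1 + 11)*sqrt(7) = 12*sqrt(7) ≈ 31.749)
sqrt(586 - 197)*H = sqrt(586 - 197)*(12*sqrt(7)) = sqrt(389)*(12*sqrt(7)) = 12*sqrt(2723)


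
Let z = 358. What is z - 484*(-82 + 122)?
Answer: -19002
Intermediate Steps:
z - 484*(-82 + 122) = 358 - 484*(-82 + 122) = 358 - 484*40 = 358 - 19360 = -19002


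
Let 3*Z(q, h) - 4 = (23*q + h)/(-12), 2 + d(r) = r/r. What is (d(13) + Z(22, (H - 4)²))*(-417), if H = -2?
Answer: 36835/6 ≈ 6139.2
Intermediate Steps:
d(r) = -1 (d(r) = -2 + r/r = -2 + 1 = -1)
Z(q, h) = 4/3 - 23*q/36 - h/36 (Z(q, h) = 4/3 + ((23*q + h)/(-12))/3 = 4/3 + ((h + 23*q)*(-1/12))/3 = 4/3 + (-23*q/12 - h/12)/3 = 4/3 + (-23*q/36 - h/36) = 4/3 - 23*q/36 - h/36)
(d(13) + Z(22, (H - 4)²))*(-417) = (-1 + (4/3 - 23/36*22 - (-2 - 4)²/36))*(-417) = (-1 + (4/3 - 253/18 - 1/36*(-6)²))*(-417) = (-1 + (4/3 - 253/18 - 1/36*36))*(-417) = (-1 + (4/3 - 253/18 - 1))*(-417) = (-1 - 247/18)*(-417) = -265/18*(-417) = 36835/6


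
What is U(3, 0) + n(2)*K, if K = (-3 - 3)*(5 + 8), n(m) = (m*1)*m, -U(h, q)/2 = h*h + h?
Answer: -336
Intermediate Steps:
U(h, q) = -2*h - 2*h² (U(h, q) = -2*(h*h + h) = -2*(h² + h) = -2*(h + h²) = -2*h - 2*h²)
n(m) = m² (n(m) = m*m = m²)
K = -78 (K = -6*13 = -78)
U(3, 0) + n(2)*K = -2*3*(1 + 3) + 2²*(-78) = -2*3*4 + 4*(-78) = -24 - 312 = -336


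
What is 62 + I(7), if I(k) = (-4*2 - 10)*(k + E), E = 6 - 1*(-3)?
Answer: -226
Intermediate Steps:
E = 9 (E = 6 + 3 = 9)
I(k) = -162 - 18*k (I(k) = (-4*2 - 10)*(k + 9) = (-8 - 10)*(9 + k) = -18*(9 + k) = -162 - 18*k)
62 + I(7) = 62 + (-162 - 18*7) = 62 + (-162 - 126) = 62 - 288 = -226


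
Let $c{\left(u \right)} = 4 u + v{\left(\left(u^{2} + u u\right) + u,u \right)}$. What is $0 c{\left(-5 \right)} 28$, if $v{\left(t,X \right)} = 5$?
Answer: $0$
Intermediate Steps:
$c{\left(u \right)} = 5 + 4 u$ ($c{\left(u \right)} = 4 u + 5 = 5 + 4 u$)
$0 c{\left(-5 \right)} 28 = 0 \left(5 + 4 \left(-5\right)\right) 28 = 0 \left(5 - 20\right) 28 = 0 \left(-15\right) 28 = 0 \cdot 28 = 0$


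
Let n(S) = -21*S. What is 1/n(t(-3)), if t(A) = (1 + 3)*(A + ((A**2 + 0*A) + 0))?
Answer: -1/504 ≈ -0.0019841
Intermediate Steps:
t(A) = 4*A + 4*A**2 (t(A) = 4*(A + ((A**2 + 0) + 0)) = 4*(A + (A**2 + 0)) = 4*(A + A**2) = 4*A + 4*A**2)
1/n(t(-3)) = 1/(-84*(-3)*(1 - 3)) = 1/(-84*(-3)*(-2)) = 1/(-21*24) = 1/(-504) = -1/504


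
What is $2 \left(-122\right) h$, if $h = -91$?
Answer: $22204$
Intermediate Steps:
$2 \left(-122\right) h = 2 \left(-122\right) \left(-91\right) = \left(-244\right) \left(-91\right) = 22204$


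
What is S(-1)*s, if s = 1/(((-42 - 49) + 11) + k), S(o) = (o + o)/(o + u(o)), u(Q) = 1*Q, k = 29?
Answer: -1/51 ≈ -0.019608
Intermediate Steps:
u(Q) = Q
S(o) = 1 (S(o) = (o + o)/(o + o) = (2*o)/((2*o)) = (2*o)*(1/(2*o)) = 1)
s = -1/51 (s = 1/(((-42 - 49) + 11) + 29) = 1/((-91 + 11) + 29) = 1/(-80 + 29) = 1/(-51) = -1/51 ≈ -0.019608)
S(-1)*s = 1*(-1/51) = -1/51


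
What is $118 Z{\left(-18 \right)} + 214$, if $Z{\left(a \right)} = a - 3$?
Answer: $-2264$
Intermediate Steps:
$Z{\left(a \right)} = -3 + a$
$118 Z{\left(-18 \right)} + 214 = 118 \left(-3 - 18\right) + 214 = 118 \left(-21\right) + 214 = -2478 + 214 = -2264$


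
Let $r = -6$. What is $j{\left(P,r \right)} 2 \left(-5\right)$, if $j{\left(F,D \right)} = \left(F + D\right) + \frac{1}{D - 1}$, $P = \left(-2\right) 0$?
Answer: $\frac{430}{7} \approx 61.429$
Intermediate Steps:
$P = 0$
$j{\left(F,D \right)} = D + F + \frac{1}{-1 + D}$ ($j{\left(F,D \right)} = \left(D + F\right) + \frac{1}{-1 + D} = D + F + \frac{1}{-1 + D}$)
$j{\left(P,r \right)} 2 \left(-5\right) = \frac{1 + \left(-6\right)^{2} - -6 - 0 - 0}{-1 - 6} \cdot 2 \left(-5\right) = \frac{1 + 36 + 6 + 0 + 0}{-7} \cdot 2 \left(-5\right) = \left(- \frac{1}{7}\right) 43 \cdot 2 \left(-5\right) = \left(- \frac{43}{7}\right) 2 \left(-5\right) = \left(- \frac{86}{7}\right) \left(-5\right) = \frac{430}{7}$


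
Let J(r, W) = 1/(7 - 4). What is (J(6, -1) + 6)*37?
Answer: 703/3 ≈ 234.33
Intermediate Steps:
J(r, W) = 1/3
(J(6, -1) + 6)*37 = (1/3 + 6)*37 = (19/3)*37 = 703/3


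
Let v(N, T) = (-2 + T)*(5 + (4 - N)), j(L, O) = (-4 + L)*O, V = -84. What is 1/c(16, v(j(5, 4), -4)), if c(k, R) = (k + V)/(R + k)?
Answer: 7/34 ≈ 0.20588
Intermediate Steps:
j(L, O) = O*(-4 + L)
v(N, T) = (-2 + T)*(9 - N)
c(k, R) = (-84 + k)/(R + k) (c(k, R) = (k - 84)/(R + k) = (-84 + k)/(R + k))
1/c(16, v(j(5, 4), -4)) = 1/((-84 + 16)/((-18 + 2*(4*(-4 + 5)) + 9*(-4) - 1*4*(-4 + 5)*(-4)) + 16)) = 1/(-68/((-18 + 2*(4*1) - 36 - 1*4*1*(-4)) + 16)) = 1/(-68/((-18 + 2*4 - 36 - 1*4*(-4)) + 16)) = 1/(-68/((-18 + 8 - 36 + 16) + 16)) = 1/(-68/(-30 + 16)) = 1/(-68/(-14)) = 1/(-1/14*(-68)) = 1/(34/7) = 7/34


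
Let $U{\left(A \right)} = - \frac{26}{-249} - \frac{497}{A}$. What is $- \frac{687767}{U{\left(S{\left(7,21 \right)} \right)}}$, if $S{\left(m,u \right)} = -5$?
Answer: $- \frac{856269915}{123883} \approx -6911.9$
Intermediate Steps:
$U{\left(A \right)} = \frac{26}{249} - \frac{497}{A}$ ($U{\left(A \right)} = \left(-26\right) \left(- \frac{1}{249}\right) - \frac{497}{A} = \frac{26}{249} - \frac{497}{A}$)
$- \frac{687767}{U{\left(S{\left(7,21 \right)} \right)}} = - \frac{687767}{\frac{26}{249} - \frac{497}{-5}} = - \frac{687767}{\frac{26}{249} - - \frac{497}{5}} = - \frac{687767}{\frac{26}{249} + \frac{497}{5}} = - \frac{687767}{\frac{123883}{1245}} = \left(-687767\right) \frac{1245}{123883} = - \frac{856269915}{123883}$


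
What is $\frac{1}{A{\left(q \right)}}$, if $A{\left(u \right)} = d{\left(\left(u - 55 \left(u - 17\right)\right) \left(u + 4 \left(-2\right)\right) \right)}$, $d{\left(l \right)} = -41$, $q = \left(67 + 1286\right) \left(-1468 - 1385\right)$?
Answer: $- \frac{1}{41} \approx -0.02439$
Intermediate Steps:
$q = -3860109$ ($q = 1353 \left(-2853\right) = -3860109$)
$A{\left(u \right)} = -41$
$\frac{1}{A{\left(q \right)}} = \frac{1}{-41} = - \frac{1}{41}$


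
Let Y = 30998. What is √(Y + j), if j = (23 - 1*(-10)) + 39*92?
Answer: √34619 ≈ 186.06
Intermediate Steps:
j = 3621 (j = (23 + 10) + 3588 = 33 + 3588 = 3621)
√(Y + j) = √(30998 + 3621) = √34619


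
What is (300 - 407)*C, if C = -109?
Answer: 11663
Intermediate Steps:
(300 - 407)*C = (300 - 407)*(-109) = -107*(-109) = 11663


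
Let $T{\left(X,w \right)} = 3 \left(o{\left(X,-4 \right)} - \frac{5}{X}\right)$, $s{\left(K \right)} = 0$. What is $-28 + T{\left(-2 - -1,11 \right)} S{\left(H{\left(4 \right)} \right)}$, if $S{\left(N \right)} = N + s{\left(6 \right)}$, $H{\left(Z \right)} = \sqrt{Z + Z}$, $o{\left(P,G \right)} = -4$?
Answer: $-28 + 6 \sqrt{2} \approx -19.515$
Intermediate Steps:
$T{\left(X,w \right)} = -12 - \frac{15}{X}$ ($T{\left(X,w \right)} = 3 \left(-4 - \frac{5}{X}\right) = -12 - \frac{15}{X}$)
$H{\left(Z \right)} = \sqrt{2} \sqrt{Z}$ ($H{\left(Z \right)} = \sqrt{2 Z} = \sqrt{2} \sqrt{Z}$)
$S{\left(N \right)} = N$ ($S{\left(N \right)} = N + 0 = N$)
$-28 + T{\left(-2 - -1,11 \right)} S{\left(H{\left(4 \right)} \right)} = -28 + \left(-12 - \frac{15}{-2 - -1}\right) \sqrt{2} \sqrt{4} = -28 + \left(-12 - \frac{15}{-2 + 1}\right) \sqrt{2} \cdot 2 = -28 + \left(-12 - \frac{15}{-1}\right) 2 \sqrt{2} = -28 + \left(-12 - -15\right) 2 \sqrt{2} = -28 + \left(-12 + 15\right) 2 \sqrt{2} = -28 + 3 \cdot 2 \sqrt{2} = -28 + 6 \sqrt{2}$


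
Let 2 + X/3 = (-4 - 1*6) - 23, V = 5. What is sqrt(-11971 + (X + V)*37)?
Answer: I*sqrt(15671) ≈ 125.18*I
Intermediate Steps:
X = -105 (X = -6 + 3*((-4 - 1*6) - 23) = -6 + 3*((-4 - 6) - 23) = -6 + 3*(-10 - 23) = -6 + 3*(-33) = -6 - 99 = -105)
sqrt(-11971 + (X + V)*37) = sqrt(-11971 + (-105 + 5)*37) = sqrt(-11971 - 100*37) = sqrt(-11971 - 3700) = sqrt(-15671) = I*sqrt(15671)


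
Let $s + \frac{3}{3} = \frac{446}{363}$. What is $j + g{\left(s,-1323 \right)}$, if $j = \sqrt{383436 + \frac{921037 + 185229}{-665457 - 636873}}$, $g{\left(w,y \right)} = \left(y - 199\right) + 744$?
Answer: $-778 + \frac{\sqrt{162582584050075155}}{651165} \approx -158.78$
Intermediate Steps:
$s = \frac{83}{363}$ ($s = -1 + \frac{446}{363} = \frac{83}{363} \approx 0.22865$)
$g{\left(w,y \right)} = 545 + y$ ($g{\left(w,y \right)} = \left(-199 + y\right) + 744 = 545 + y$)
$j = \frac{\sqrt{162582584050075155}}{651165}$ ($j = \sqrt{383436 + \frac{1106266}{-1302330}} = \sqrt{383436 + 1106266 \left(- \frac{1}{1302330}\right)} = \sqrt{383436 - \frac{553133}{651165}} = \sqrt{\frac{249679549807}{651165}} = \frac{\sqrt{162582584050075155}}{651165} \approx 619.22$)
$j + g{\left(s,-1323 \right)} = \frac{\sqrt{162582584050075155}}{651165} + \left(545 - 1323\right) = \frac{\sqrt{162582584050075155}}{651165} - 778 = -778 + \frac{\sqrt{162582584050075155}}{651165}$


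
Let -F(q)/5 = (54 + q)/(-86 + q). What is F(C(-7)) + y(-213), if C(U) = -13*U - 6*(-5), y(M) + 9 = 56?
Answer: 22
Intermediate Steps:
y(M) = 47 (y(M) = -9 + 56 = 47)
C(U) = 30 - 13*U (C(U) = -13*U + 30 = 30 - 13*U)
F(q) = -5*(54 + q)/(-86 + q)
F(C(-7)) + y(-213) = 5*(-54 - (30 - 13*(-7)))/(-86 + (30 - 13*(-7))) + 47 = 5*(-54 - (30 + 91))/(-86 + (30 + 91)) + 47 = 5*(-54 - 1*121)/(-86 + 121) + 47 = 5*(-54 - 121)/35 + 47 = 5*(1/35)*(-175) + 47 = -25 + 47 = 22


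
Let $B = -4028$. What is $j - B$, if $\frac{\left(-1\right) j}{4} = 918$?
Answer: $356$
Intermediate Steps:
$j = -3672$ ($j = \left(-4\right) 918 = -3672$)
$j - B = -3672 - -4028 = -3672 + 4028 = 356$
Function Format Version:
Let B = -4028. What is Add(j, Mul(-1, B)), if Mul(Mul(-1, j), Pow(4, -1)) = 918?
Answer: 356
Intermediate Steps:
j = -3672 (j = Mul(-4, 918) = -3672)
Add(j, Mul(-1, B)) = Add(-3672, Mul(-1, -4028)) = Add(-3672, 4028) = 356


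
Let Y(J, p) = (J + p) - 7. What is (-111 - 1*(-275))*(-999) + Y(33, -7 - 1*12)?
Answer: -163829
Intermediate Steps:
Y(J, p) = -7 + J + p
(-111 - 1*(-275))*(-999) + Y(33, -7 - 1*12) = (-111 - 1*(-275))*(-999) + (-7 + 33 + (-7 - 1*12)) = (-111 + 275)*(-999) + (-7 + 33 + (-7 - 12)) = 164*(-999) + (-7 + 33 - 19) = -163836 + 7 = -163829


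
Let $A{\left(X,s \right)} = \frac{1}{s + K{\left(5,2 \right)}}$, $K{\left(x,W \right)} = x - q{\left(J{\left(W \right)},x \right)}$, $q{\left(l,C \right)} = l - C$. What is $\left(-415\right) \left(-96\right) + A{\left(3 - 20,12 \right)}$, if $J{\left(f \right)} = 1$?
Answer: $\frac{836641}{21} \approx 39840.0$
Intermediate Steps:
$K{\left(x,W \right)} = -1 + 2 x$ ($K{\left(x,W \right)} = x - \left(1 - x\right) = x + \left(-1 + x\right) = -1 + 2 x$)
$A{\left(X,s \right)} = \frac{1}{9 + s}$ ($A{\left(X,s \right)} = \frac{1}{s + \left(-1 + 2 \cdot 5\right)} = \frac{1}{s + \left(-1 + 10\right)} = \frac{1}{s + 9} = \frac{1}{9 + s}$)
$\left(-415\right) \left(-96\right) + A{\left(3 - 20,12 \right)} = \left(-415\right) \left(-96\right) + \frac{1}{9 + 12} = 39840 + \frac{1}{21} = \frac{836641}{21}$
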